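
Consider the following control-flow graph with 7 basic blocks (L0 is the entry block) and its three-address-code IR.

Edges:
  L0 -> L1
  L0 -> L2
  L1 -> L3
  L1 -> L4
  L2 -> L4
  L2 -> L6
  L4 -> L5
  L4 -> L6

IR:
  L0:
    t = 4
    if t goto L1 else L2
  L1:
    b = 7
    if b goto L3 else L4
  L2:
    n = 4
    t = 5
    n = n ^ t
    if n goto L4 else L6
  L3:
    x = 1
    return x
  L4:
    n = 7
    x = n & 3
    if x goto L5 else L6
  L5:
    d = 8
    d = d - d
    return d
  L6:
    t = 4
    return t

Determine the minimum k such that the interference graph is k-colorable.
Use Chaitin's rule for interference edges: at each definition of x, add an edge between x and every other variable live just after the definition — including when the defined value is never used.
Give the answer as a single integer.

def/use:
  L0: def={t} ue=∅
  L1: def={b} ue=∅
  L2: def={n,t} ue=∅
  L3: def={x} ue=∅
  L4: def={n,x} ue=∅
  L5: def={d} ue=∅
  L6: def={t} ue=∅

Live sets:
  live L0: ∅→∅
  live L1: ∅→∅
  live L2: ∅→∅
  live L3: ∅→∅
  live L4: ∅→∅
  live L5: ∅→∅
  live L6: ∅→∅

Interference:
  b↔∅
  d↔∅
  n↔{t}
  t↔{n}
  x↔∅

Registers:
  lower bound: {n,t} mutually conflict ⇒ χ ≥ 2
  2-colouring: c0={b,d,n,x}  c1={t}
  χ = 2

Answer: 2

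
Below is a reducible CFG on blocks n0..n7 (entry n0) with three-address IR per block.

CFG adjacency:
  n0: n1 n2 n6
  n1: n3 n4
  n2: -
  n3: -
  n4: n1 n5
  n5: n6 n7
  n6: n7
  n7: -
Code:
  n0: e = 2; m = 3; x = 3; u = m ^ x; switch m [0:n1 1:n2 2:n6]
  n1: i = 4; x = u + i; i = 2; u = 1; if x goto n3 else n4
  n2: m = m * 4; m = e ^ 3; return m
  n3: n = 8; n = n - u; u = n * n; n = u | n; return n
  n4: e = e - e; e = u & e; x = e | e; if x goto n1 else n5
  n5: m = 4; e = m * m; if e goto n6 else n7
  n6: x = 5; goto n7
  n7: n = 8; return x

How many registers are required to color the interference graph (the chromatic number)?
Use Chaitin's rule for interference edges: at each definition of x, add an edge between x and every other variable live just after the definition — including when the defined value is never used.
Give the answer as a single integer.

def/use:
  n0: def={e,m,u,x} ue=∅
  n1: def={i,u,x} ue={u}
  n2: def={m} ue={e,m}
  n3: def={n,u} ue={u}
  n4: def={e,x} ue={e,u}
  n5: def={e,m} ue=∅
  n6: def={x} ue=∅
  n7: def={n} ue={x}

Liveness:
  live n0: ∅→{e,m,u}
  live n1: {e,u}→{e,u}
  live n2: {e,m}→∅
  live n3: {u}→∅
  live n4: {e,u}→{e,u,x}
  live n5: {x}→{x}
  live n6: ∅→{x}
  live n7: {x}→∅

Interfere edges:
  e — {i,m,u,x}
  i — {e,u,x}
  m — {e,u,x}
  n — {u,x}
  u — {e,i,m,n,x}
  x — {e,i,m,n,u}

Chromatic number:
  lower bound: {e,i,u,x} mutually conflict ⇒ χ ≥ 4
  assign e→r2 i→r3 m→r3 n→r2 u→r0 x→r1 — no edge inside a register ⇒ χ ≤ 4
  χ = 4

Answer: 4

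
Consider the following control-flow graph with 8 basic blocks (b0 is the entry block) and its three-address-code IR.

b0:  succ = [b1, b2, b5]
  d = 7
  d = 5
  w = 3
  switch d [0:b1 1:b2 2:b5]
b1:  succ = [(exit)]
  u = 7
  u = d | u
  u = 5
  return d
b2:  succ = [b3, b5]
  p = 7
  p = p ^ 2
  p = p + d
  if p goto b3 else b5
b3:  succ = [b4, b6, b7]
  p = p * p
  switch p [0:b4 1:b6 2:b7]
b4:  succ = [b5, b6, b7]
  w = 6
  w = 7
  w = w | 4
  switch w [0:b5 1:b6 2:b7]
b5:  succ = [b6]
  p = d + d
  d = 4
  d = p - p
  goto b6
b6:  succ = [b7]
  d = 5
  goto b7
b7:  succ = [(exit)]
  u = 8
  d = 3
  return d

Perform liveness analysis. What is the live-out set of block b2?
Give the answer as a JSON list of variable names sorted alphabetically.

Per-block:
  b0: def={d,w} ue=∅
  b1: def={u} ue={d}
  b2: def={p} ue={d}
  b3: def={p} ue={p}
  b4: def={w} ue=∅
  b5: def={d,p} ue={d}
  b6: def={d} ue=∅
  b7: def={d,u} ue=∅

Live sets:
  b0: in=∅ out={d}
  b1: in={d} out=∅
  b2: in={d} out={d,p}
  b3: in={d,p} out={d}
  b4: in={d} out={d}
  b5: in={d} out=∅
  b6: in=∅ out=∅
  b7: in=∅ out=∅

live-out(b2) = ["d", "p"]

Answer: ["d", "p"]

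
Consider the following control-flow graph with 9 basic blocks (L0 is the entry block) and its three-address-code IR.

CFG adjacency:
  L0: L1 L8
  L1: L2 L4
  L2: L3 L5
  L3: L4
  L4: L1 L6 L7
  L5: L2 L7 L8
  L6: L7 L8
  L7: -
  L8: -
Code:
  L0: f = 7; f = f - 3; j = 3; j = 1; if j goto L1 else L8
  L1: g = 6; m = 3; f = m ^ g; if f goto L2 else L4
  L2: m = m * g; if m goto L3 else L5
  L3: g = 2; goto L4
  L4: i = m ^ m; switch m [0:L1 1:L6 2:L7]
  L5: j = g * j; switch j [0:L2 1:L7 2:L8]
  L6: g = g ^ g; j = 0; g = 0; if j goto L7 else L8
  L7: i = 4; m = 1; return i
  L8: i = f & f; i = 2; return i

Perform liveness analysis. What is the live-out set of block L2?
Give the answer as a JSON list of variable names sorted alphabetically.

def/use:
  L0: def={f,j} ue=∅
  L1: def={f,g,m} ue=∅
  L2: def={m} ue={g,m}
  L3: def={g} ue=∅
  L4: def={i} ue={m}
  L5: def={j} ue={g,j}
  L6: def={g,j} ue={g}
  L7: def={i,m} ue=∅
  L8: def={i} ue={f}

Backward fixpoint:
  L0: in=∅ out={f,j}
  L1: in={j} out={f,g,j,m}
  L2: in={f,g,j,m} out={f,g,j,m}
  L3: in={f,j,m} out={f,g,j,m}
  L4: in={f,g,j,m} out={f,g,j}
  L5: in={f,g,j,m} out={f,g,j,m}
  L6: in={f,g} out={f}
  L7: in=∅ out=∅
  L8: in={f} out=∅

live-out(L2) = ["f", "g", "j", "m"]

Answer: ["f", "g", "j", "m"]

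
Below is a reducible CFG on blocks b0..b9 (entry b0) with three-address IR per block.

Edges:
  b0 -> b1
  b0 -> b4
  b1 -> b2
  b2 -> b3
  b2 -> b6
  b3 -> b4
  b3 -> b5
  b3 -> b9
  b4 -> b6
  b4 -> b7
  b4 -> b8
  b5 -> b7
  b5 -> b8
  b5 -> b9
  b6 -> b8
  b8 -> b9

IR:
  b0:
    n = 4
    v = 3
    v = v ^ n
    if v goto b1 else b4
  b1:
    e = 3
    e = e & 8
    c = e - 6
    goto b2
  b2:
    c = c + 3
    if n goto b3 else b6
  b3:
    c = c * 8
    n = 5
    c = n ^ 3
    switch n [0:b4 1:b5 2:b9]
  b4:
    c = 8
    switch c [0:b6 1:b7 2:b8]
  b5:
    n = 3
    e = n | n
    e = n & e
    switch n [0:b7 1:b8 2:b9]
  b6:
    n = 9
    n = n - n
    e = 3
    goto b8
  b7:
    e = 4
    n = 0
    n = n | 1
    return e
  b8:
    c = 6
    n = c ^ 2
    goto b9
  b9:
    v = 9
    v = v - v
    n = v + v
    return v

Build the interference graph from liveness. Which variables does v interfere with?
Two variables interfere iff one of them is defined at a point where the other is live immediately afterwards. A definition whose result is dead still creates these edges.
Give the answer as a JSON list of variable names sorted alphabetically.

Answer: ["n"]

Analysis:
def/use:
  b0 def {n,v} use ∅
  b1 def {c,e} use ∅
  b2 def {c} use {c,n}
  b3 def {c,n} use {c}
  b4 def {c} use ∅
  b5 def {e,n} use ∅
  b6 def {e,n} use ∅
  b7 def {e,n} use ∅
  b8 def {c,n} use ∅
  b9 def {n,v} use ∅

Liveness:
  live b0: ∅→{n}
  live b1: {n}→{c,n}
  live b2: {c,n}→{c}
  live b3: {c}→∅
  live b4: ∅→∅
  live b5: ∅→∅
  live b6: ∅→∅
  live b7: ∅→∅
  live b8: ∅→∅
  live b9: ∅→∅

Interference:
  c: {n}
  e: {n}
  n: {c,e,v}
  v: {n}

N(v) = ["n"]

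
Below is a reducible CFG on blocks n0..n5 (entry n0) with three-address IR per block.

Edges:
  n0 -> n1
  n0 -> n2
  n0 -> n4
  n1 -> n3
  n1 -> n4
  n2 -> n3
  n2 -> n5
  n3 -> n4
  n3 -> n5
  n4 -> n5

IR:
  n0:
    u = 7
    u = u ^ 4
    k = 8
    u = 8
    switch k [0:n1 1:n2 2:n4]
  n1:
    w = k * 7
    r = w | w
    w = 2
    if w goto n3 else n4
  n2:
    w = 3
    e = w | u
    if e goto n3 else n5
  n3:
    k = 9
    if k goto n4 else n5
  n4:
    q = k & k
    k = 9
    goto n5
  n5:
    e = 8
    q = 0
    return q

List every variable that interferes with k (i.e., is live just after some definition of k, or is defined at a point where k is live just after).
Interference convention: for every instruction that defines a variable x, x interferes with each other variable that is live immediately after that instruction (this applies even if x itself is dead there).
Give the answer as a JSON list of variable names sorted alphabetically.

Answer: ["r", "u", "w"]

Working:
Block summaries:
  n0 def {k,u} use ∅
  n1 def {r,w} use {k}
  n2 def {e,w} use {u}
  n3 def {k} use ∅
  n4 def {k,q} use {k}
  n5 def {e,q} use ∅

Liveness:
  n0: in=∅ out={k,u}
  n1: in={k} out={k}
  n2: in={u} out=∅
  n3: in=∅ out={k}
  n4: in={k} out=∅
  n5: in=∅ out=∅

Interfere edges:
  e↔∅
  k↔{r,u,w}
  q↔∅
  r↔{k}
  u↔{k,w}
  w↔{k,u}

N(k) = ["r", "u", "w"]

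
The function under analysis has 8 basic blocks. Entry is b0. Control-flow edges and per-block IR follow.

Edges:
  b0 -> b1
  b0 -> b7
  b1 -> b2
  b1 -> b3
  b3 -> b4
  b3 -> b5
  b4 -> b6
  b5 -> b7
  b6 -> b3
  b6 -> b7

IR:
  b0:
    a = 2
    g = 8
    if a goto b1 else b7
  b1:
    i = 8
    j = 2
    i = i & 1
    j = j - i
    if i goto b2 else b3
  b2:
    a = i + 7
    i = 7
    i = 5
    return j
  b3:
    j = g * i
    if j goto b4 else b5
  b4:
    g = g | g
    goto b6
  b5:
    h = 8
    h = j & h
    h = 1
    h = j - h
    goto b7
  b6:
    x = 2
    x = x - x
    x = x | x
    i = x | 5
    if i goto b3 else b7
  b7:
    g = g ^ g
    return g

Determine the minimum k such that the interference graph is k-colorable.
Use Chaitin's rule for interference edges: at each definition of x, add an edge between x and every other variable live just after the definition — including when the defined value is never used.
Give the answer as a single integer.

def/use:
  b0: {a,g} / ∅
  b1: {i,j} / ∅
  b2: {a,i} / {i,j}
  b3: {j} / {g,i}
  b4: {g} / {g}
  b5: {h} / {j}
  b6: {i,x} / ∅
  b7: {g} / {g}

Live sets:
  live b0: ∅→{g}
  live b1: {g}→{g,i,j}
  live b2: {i,j}→∅
  live b3: {g,i}→{g,j}
  live b4: {g}→{g}
  live b5: {g,j}→{g}
  live b6: {g}→{g,i}
  live b7: {g}→∅

Interfere edges:
  a — {g,j}
  g — {a,h,i,j,x}
  h — {g,j}
  i — {g,j}
  j — {a,g,h,i}
  x — {g}

Chromatic number:
  lower bound: {a,g,j} mutually conflict ⇒ χ ≥ 3
  assign a→R2 g→R0 h→R2 i→R2 j→R1 x→R1 — no edge inside a register ⇒ χ ≤ 3
  χ = 3

Answer: 3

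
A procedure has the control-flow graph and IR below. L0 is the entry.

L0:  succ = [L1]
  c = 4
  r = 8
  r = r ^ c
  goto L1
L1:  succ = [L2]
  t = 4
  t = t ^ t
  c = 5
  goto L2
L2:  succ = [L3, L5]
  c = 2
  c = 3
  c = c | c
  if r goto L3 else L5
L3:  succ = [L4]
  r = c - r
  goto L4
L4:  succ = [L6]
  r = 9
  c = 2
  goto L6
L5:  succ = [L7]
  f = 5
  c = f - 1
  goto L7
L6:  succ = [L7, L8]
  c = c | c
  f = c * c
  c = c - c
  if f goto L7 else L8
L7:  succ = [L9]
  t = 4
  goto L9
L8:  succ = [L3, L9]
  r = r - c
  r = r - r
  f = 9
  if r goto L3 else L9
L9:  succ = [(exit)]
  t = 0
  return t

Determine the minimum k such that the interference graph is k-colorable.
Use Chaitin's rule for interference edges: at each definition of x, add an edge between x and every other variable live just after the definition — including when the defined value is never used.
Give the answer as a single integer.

Answer: 3

Derivation:
def/use:
  L0: {c,r} / ∅
  L1: {c,t} / ∅
  L2: {c} / {r}
  L3: {r} / {c,r}
  L4: {c,r} / ∅
  L5: {c,f} / ∅
  L6: {c,f} / {c}
  L7: {t} / ∅
  L8: {f,r} / {c,r}
  L9: {t} / ∅

Liveness:
  live L0: ∅→{r}
  live L1: {r}→{r}
  live L2: {r}→{c,r}
  live L3: {c,r}→∅
  live L4: ∅→{c,r}
  live L5: ∅→∅
  live L6: {c,r}→{c,r}
  live L7: ∅→∅
  live L8: {c,r}→{c,r}
  live L9: ∅→∅

Interfere edges:
  c↔{f,r}
  f↔{c,r}
  r↔{c,f,t}
  t↔{r}

Chromatic number:
  lower bound: {c,f,r} mutually conflict ⇒ χ ≥ 3
  3-colouring: r0={r}  r1={c,t}  r2={f}
  χ = 3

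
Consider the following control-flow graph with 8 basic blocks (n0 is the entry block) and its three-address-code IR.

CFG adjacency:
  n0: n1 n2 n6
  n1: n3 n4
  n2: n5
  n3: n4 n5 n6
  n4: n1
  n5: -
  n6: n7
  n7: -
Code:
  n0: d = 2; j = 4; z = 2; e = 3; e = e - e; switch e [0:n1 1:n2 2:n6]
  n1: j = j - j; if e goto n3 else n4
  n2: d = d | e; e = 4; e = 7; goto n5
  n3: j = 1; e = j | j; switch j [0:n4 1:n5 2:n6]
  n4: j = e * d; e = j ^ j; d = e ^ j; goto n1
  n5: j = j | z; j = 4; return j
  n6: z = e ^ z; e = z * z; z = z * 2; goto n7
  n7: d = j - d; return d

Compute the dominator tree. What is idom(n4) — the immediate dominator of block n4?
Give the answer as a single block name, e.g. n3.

idom tree: n1←n0 n2←n0 n3←n1 n4←n1 n5←n0 n6←n0 n7←n6
Dom at joins:
  n1: preds {n0,n4}: {n0} ∩ {n0,n1,n4} = {n0}; idom=n0
  n4: preds {n1,n3}: {n0,n1} ∩ {n0,n1,n3} = {n0,n1}; idom=n1
  n5: preds {n2,n3}: {n0,n2} ∩ {n0,n1,n3} = {n0}; idom=n0
  n6: preds {n0,n3}: {n0} ∩ {n0,n1,n3} = {n0}; idom=n0

idom(n4) = n1

Answer: n1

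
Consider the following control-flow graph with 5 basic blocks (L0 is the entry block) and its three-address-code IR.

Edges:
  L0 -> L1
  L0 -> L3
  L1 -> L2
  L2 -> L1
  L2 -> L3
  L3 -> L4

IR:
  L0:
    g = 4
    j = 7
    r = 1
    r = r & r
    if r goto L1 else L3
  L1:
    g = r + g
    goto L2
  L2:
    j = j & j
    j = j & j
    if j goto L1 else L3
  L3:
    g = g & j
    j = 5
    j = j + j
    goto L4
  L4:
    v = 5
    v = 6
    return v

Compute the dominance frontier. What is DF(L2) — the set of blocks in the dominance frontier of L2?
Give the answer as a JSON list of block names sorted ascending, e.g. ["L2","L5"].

Answer: ["L1", "L3"]

Derivation:
idom tree: L1←L0 L2←L1 L3←L0 L4←L3
Dom at joins:
  L1: preds {L0,L2}: {L0} ∩ {L0,L1,L2} = {L0}; idom=L0
  L3: preds {L0,L2}: {L0} ∩ {L0,L1,L2} = {L0}; idom=L0

Frontier:
  join L1 pred L0: · stop@L0
  join L1 pred L2: L2→L1 stop@L0
  join L3 pred L0: · stop@L0
  join L3 pred L2: L2→L1 stop@L0
  L0 → ∅
  L1 → {L1,L3}
  L2 → {L1,L3}
  L3 → ∅
  L4 → ∅

DF(L2) = ["L1", "L3"]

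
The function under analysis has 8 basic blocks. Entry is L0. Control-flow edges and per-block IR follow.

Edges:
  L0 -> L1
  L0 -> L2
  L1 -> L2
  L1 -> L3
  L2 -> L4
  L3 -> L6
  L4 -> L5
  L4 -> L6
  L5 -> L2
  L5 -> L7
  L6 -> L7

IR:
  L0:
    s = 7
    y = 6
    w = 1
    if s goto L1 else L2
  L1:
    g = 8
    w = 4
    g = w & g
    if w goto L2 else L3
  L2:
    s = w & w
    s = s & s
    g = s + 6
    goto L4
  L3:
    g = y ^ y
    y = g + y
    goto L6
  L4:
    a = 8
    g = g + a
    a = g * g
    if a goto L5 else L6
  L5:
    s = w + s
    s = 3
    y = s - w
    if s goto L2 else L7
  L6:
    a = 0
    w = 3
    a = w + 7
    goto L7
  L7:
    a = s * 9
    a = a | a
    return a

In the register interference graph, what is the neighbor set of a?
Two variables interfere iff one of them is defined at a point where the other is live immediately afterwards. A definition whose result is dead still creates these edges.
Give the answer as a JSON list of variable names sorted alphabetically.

Answer: ["g", "s", "w"]

Derivation:
def/use:
  L0 def {s,w,y} use ∅
  L1 def {g,w} use ∅
  L2 def {g,s} use {w}
  L3 def {g,y} use {y}
  L4 def {a,g} use {g}
  L5 def {s,y} use {s,w}
  L6 def {a,w} use ∅
  L7 def {a} use {s}

Liveness:
  live L0: ∅→{s,w,y}
  live L1: {s,y}→{s,w,y}
  live L2: {w}→{g,s,w}
  live L3: {s,y}→{s}
  live L4: {g,s,w}→{s,w}
  live L5: {s,w}→{s,w}
  live L6: {s}→{s}
  live L7: {s}→∅

Conflict graph:
  a: {g,s,w}
  g: {a,s,w,y}
  s: {a,g,w,y}
  w: {a,g,s,y}
  y: {g,s,w}

N(a) = ["g", "s", "w"]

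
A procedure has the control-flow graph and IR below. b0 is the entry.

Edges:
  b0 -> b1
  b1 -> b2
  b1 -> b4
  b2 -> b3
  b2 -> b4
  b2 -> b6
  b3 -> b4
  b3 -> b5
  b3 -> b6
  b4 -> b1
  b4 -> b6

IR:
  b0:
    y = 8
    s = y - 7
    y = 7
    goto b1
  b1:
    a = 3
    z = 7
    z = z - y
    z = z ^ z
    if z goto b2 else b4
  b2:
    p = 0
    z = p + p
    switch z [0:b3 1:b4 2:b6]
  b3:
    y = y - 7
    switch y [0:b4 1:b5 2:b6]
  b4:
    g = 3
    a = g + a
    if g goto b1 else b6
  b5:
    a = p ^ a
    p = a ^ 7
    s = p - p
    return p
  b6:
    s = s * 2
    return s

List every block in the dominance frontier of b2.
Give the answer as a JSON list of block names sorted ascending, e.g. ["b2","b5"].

idom tree: b1←b0 b2←b1 b3←b2 b4←b1 b5←b3 b6←b1
Dom at joins:
  b1: preds {b0,b4}: {b0} ∩ {b0,b1,b4} = {b0}; idom=b0
  b4: preds {b1,b2,b3}: {b0,b1} ∩ {b0,b1,b2} ∩ {b0,b1,b2,b3} = {b0,b1}; idom=b1
  b6: preds {b2,b3,b4}: {b0,b1,b2} ∩ {b0,b1,b2,b3} ∩ {b0,b1,b4} = {b0,b1}; idom=b1

DF derivation:
  b1←b0: walk · to b0
  b1←b4: walk b4→b1 to b0
  b4←b1: walk · to b1
  b4←b2: walk b2 to b1
  b4←b3: walk b3→b2 to b1
  b6←b2: walk b2 to b1
  b6←b3: walk b3→b2 to b1
  b6←b4: walk b4 to b1
  b0 → ∅
  b1 → {b1}
  b2 → {b4,b6}
  b3 → {b4,b6}
  b4 → {b1,b6}
  b5 → ∅
  b6 → ∅

DF(b2) = ["b4", "b6"]

Answer: ["b4", "b6"]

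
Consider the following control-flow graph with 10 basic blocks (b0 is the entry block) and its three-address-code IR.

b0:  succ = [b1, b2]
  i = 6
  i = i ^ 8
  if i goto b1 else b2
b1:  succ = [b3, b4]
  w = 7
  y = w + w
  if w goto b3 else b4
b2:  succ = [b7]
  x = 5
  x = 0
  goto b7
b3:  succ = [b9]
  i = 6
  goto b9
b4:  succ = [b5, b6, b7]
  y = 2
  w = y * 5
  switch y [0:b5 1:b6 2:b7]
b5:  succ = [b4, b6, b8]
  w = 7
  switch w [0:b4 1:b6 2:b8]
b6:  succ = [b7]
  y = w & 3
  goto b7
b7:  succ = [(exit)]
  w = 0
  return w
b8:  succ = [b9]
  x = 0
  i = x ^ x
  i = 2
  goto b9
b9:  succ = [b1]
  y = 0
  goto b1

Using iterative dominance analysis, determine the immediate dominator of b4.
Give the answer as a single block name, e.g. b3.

Answer: b1

Working:
idom tree: b1←b0 b2←b0 b3←b1 b4←b1 b5←b4 b6←b4 b7←b0 b8←b5 b9←b1
Dom∩ at merges:
  b1: preds {b0,b9}: {b0} ∩ {b0,b1,b9} = {b0}; idom=b0
  b4: preds {b1,b5}: {b0,b1} ∩ {b0,b1,b4,b5} = {b0,b1}; idom=b1
  b6: preds {b4,b5}: {b0,b1,b4} ∩ {b0,b1,b4,b5} = {b0,b1,b4}; idom=b4
  b7: preds {b2,b4,b6}: {b0,b2} ∩ {b0,b1,b4} ∩ {b0,b1,b4,b6} = {b0}; idom=b0
  b9: preds {b3,b8}: {b0,b1,b3} ∩ {b0,b1,b4,b5,b8} = {b0,b1}; idom=b1

idom(b4) = b1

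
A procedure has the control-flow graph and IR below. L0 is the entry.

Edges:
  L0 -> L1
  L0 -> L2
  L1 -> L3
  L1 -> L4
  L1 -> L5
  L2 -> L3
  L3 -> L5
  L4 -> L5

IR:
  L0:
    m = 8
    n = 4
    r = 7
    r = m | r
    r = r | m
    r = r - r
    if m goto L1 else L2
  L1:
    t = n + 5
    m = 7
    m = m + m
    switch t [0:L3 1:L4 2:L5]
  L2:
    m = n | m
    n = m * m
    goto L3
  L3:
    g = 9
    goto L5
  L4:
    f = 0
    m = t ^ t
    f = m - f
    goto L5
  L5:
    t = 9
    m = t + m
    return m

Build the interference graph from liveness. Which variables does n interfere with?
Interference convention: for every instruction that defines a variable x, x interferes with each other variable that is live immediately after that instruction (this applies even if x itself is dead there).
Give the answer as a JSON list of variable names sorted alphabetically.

def/use:
  L0: {m,n,r} / ∅
  L1: {m,t} / {n}
  L2: {m,n} / {m,n}
  L3: {g} / ∅
  L4: {f,m} / {t}
  L5: {m,t} / {m}

Liveness:
  L0: in=∅ out={m,n}
  L1: in={n} out={m,t}
  L2: in={m,n} out={m}
  L3: in={m} out={m}
  L4: in={t} out={m}
  L5: in={m} out=∅

Interference:
  f: {m,t}
  g: {m}
  m: {f,g,n,r,t}
  n: {m,r}
  r: {m,n}
  t: {f,m}

N(n) = ["m", "r"]

Answer: ["m", "r"]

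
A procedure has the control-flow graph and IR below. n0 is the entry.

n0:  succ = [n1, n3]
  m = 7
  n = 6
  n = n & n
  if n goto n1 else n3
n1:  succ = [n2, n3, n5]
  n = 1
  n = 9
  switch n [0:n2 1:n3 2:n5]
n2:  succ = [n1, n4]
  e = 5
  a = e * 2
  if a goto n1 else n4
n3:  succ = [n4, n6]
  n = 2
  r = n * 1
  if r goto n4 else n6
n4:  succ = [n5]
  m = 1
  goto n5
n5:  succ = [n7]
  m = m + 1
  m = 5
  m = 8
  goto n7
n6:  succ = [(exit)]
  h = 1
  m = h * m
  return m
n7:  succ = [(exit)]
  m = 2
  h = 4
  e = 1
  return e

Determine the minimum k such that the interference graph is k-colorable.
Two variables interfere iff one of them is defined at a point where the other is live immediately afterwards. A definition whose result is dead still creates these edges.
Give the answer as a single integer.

Block summaries:
  n0: {m,n} / ∅
  n1: {n} / ∅
  n2: {a,e} / ∅
  n3: {n,r} / ∅
  n4: {m} / ∅
  n5: {m} / {m}
  n6: {h,m} / {m}
  n7: {e,h,m} / ∅

Liveness:
  n0: in=∅ out={m}
  n1: in={m} out={m}
  n2: in={m} out={m}
  n3: in={m} out={m}
  n4: in=∅ out={m}
  n5: in={m} out=∅
  n6: in={m} out=∅
  n7: in=∅ out=∅

Interference:
  a↔{m}
  e↔{m}
  h↔{m}
  m↔{a,e,h,n,r}
  n↔{m}
  r↔{m}

Chromatic number:
  lower bound: {a,m} mutually conflict ⇒ χ ≥ 2
  2-colouring: c0={m}  c1={a,e,h,n,r}
  χ = 2

Answer: 2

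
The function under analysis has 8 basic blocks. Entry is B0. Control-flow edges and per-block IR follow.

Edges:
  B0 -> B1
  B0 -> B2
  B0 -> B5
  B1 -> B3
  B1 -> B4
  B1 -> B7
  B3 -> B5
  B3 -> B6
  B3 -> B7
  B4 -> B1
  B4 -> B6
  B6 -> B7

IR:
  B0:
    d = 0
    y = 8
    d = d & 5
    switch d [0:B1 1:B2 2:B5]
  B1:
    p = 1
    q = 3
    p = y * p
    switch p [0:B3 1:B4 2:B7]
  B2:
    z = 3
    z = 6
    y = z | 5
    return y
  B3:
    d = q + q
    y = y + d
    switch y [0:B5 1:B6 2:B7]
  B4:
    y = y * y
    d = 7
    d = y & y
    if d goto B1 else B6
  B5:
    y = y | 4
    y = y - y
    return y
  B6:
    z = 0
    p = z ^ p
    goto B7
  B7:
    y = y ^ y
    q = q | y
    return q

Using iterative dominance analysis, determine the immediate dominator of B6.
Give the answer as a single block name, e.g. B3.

Answer: B1

Working:
idom tree: B1←B0 B2←B0 B3←B1 B4←B1 B5←B0 B6←B1 B7←B1
Dom at joins:
  B1: preds {B0,B4}: {B0} ∩ {B0,B1,B4} = {B0}; idom=B0
  B5: preds {B0,B3}: {B0} ∩ {B0,B1,B3} = {B0}; idom=B0
  B6: preds {B3,B4}: {B0,B1,B3} ∩ {B0,B1,B4} = {B0,B1}; idom=B1
  B7: preds {B1,B3,B6}: {B0,B1} ∩ {B0,B1,B3} ∩ {B0,B1,B6} = {B0,B1}; idom=B1

idom(B6) = B1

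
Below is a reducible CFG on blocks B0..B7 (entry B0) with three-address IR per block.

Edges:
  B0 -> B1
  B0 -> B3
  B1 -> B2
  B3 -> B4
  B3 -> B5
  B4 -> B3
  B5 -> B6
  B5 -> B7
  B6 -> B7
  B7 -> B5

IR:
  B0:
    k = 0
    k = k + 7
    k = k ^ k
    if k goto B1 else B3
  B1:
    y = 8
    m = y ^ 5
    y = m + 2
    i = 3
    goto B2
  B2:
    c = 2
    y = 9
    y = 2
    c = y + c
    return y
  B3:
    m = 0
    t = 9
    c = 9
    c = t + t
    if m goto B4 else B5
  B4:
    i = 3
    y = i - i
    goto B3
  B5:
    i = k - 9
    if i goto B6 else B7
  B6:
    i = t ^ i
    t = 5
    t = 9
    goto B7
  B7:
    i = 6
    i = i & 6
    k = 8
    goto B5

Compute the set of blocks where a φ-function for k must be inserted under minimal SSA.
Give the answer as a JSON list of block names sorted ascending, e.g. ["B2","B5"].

idom tree: B1←B0 B2←B1 B3←B0 B4←B3 B5←B3 B6←B5 B7←B5
Join-block Dom:
  B3: preds {B0,B4}: {B0} ∩ {B0,B3,B4} = {B0}; idom=B0
  B5: preds {B3,B7}: {B0,B3} ∩ {B0,B3,B5,B7} = {B0,B3}; idom=B3
  B7: preds {B5,B6}: {B0,B3,B5} ∩ {B0,B3,B5,B6} = {B0,B3,B5}; idom=B5

Frontier:
  join B3 pred B0: · stop@B0
  join B3 pred B4: B4→B3 stop@B0
  join B5 pred B3: · stop@B3
  join B5 pred B7: B7→B5 stop@B3
  join B7 pred B5: · stop@B5
  join B7 pred B6: B6 stop@B5
  B0 → ∅
  B1 → ∅
  B2 → ∅
  B3 → {B3}
  B4 → {B3}
  B5 → {B5}
  B6 → {B7}
  B7 → {B5}

φ for k: defs {B0,B7}
  DF⁺ = {B5}

Answer: ["B5"]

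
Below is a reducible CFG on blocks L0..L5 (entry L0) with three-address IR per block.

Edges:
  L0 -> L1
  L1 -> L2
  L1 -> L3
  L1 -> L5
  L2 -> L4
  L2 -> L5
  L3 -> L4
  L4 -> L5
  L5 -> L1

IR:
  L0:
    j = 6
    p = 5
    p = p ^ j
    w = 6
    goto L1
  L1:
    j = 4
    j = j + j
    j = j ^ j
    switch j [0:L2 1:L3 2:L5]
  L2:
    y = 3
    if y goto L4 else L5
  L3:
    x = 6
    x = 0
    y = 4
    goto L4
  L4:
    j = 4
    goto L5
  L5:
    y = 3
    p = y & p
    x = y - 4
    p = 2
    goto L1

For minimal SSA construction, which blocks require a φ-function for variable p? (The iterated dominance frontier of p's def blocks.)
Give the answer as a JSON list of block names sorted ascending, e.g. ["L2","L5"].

Answer: ["L1"]

Working:
idom tree: L1←L0 L2←L1 L3←L1 L4←L1 L5←L1
Dom∩ at merges:
  L1: preds {L0,L5}: {L0} ∩ {L0,L1,L5} = {L0}; idom=L0
  L4: preds {L2,L3}: {L0,L1,L2} ∩ {L0,L1,L3} = {L0,L1}; idom=L1
  L5: preds {L1,L2,L4}: {L0,L1} ∩ {L0,L1,L2} ∩ {L0,L1,L4} = {L0,L1}; idom=L1

DF walk-up:
  L1←L0: walk · to L0
  L1←L5: walk L5→L1 to L0
  L4←L2: walk L2 to L1
  L4←L3: walk L3 to L1
  L5←L1: walk · to L1
  L5←L2: walk L2 to L1
  L5←L4: walk L4 to L1
  L0: DF=∅
  L1: DF={L1}
  L2: DF={L4,L5}
  L3: DF={L4}
  L4: DF={L5}
  L5: DF={L1}

φ for p: defs {L0,L5}
  DF⁺ = {L1}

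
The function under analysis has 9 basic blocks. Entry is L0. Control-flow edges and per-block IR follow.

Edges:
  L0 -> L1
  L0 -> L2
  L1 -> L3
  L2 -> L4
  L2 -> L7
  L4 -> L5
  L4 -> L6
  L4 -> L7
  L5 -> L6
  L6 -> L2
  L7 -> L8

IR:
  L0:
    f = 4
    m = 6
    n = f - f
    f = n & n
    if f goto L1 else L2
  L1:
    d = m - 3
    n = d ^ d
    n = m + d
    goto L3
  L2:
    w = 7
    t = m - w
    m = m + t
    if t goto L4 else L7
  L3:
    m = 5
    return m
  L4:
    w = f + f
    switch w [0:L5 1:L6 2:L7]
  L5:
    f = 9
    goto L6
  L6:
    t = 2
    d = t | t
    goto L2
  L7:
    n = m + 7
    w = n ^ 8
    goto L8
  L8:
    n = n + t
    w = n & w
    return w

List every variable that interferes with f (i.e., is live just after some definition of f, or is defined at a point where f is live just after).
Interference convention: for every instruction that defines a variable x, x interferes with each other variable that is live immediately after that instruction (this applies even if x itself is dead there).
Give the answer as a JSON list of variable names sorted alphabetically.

Answer: ["d", "m", "t", "w"]

Analysis:
def/use:
  L0: {f,m,n} / ∅
  L1: {d,n} / {m}
  L2: {m,t,w} / {m}
  L3: {m} / ∅
  L4: {w} / {f}
  L5: {f} / ∅
  L6: {d,t} / ∅
  L7: {n,w} / {m}
  L8: {n,w} / {n,t,w}

Live sets:
  live L0: ∅→{f,m}
  live L1: {m}→∅
  live L2: {f,m}→{f,m,t}
  live L3: ∅→∅
  live L4: {f,m,t}→{f,m,t}
  live L5: {m}→{f,m}
  live L6: {f,m}→{f,m}
  live L7: {m,t}→{n,t,w}
  live L8: {n,t,w}→∅

Interfere edges:
  d: {f,m,n}
  f: {d,m,t,w}
  m: {d,f,n,t,w}
  n: {d,m,t,w}
  t: {f,m,n,w}
  w: {f,m,n,t}

N(f) = ["d", "m", "t", "w"]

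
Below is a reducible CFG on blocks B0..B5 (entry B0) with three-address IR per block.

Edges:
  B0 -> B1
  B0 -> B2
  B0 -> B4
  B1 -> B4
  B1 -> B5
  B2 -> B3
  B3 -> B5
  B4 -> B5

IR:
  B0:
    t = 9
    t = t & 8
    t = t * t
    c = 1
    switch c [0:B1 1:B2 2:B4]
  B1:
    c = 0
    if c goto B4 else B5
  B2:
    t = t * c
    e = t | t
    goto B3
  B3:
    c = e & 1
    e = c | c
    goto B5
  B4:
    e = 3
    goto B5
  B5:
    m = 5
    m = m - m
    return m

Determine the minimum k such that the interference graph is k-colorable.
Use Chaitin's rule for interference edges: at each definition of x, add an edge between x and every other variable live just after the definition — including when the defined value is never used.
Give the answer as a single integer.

Block summaries:
  B0: {c,t} / ∅
  B1: {c} / ∅
  B2: {e,t} / {c,t}
  B3: {c,e} / {e}
  B4: {e} / ∅
  B5: {m} / ∅

Backward fixpoint:
  live B0: ∅→{c,t}
  live B1: ∅→∅
  live B2: {c,t}→{e}
  live B3: {e}→∅
  live B4: ∅→∅
  live B5: ∅→∅

Interfere edges:
  c: {t}
  e: ∅
  m: ∅
  t: {c}

Chromatic number:
  clique {c,t} ⇒ need ≥ 2
  2-colouring: c0={c,e,m}  c1={t}
  χ = 2

Answer: 2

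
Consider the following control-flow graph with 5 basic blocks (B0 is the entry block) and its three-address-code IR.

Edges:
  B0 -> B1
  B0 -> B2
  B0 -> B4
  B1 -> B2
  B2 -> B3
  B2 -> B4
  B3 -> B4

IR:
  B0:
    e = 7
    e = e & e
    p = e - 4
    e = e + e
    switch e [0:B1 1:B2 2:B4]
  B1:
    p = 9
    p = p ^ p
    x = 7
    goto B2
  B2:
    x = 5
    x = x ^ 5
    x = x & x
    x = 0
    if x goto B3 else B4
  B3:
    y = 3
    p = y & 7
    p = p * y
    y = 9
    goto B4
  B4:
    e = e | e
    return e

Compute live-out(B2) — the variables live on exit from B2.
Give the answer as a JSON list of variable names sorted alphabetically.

Answer: ["e"]

Derivation:
Block summaries:
  B0: {e,p} / ∅
  B1: {p,x} / ∅
  B2: {x} / ∅
  B3: {p,y} / ∅
  B4: {e} / {e}

Live sets:
  live B0: ∅→{e}
  live B1: {e}→{e}
  live B2: {e}→{e}
  live B3: {e}→{e}
  live B4: {e}→∅

live-out(B2) = ["e"]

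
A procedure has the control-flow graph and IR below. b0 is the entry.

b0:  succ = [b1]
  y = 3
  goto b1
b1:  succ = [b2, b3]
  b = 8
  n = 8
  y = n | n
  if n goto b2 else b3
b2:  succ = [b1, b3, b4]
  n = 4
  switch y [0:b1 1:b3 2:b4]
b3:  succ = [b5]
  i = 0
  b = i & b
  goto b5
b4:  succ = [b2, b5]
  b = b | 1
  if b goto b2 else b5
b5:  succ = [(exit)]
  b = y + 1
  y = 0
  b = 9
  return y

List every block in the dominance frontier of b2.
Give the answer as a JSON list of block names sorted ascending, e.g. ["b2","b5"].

Answer: ["b1", "b2", "b3", "b5"]

Derivation:
idom tree: b1←b0 b2←b1 b3←b1 b4←b2 b5←b1
Dom at joins:
  b1: preds {b0,b2}: {b0} ∩ {b0,b1,b2} = {b0}; idom=b0
  b2: preds {b1,b4}: {b0,b1} ∩ {b0,b1,b2,b4} = {b0,b1}; idom=b1
  b3: preds {b1,b2}: {b0,b1} ∩ {b0,b1,b2} = {b0,b1}; idom=b1
  b5: preds {b3,b4}: {b0,b1,b3} ∩ {b0,b1,b2,b4} = {b0,b1}; idom=b1

DF walk-up:
  b1←b0: walk · to b0
  b1←b2: walk b2→b1 to b0
  b2←b1: walk · to b1
  b2←b4: walk b4→b2 to b1
  b3←b1: walk · to b1
  b3←b2: walk b2 to b1
  b5←b3: walk b3 to b1
  b5←b4: walk b4→b2 to b1
  b0 → ∅
  b1 → {b1}
  b2 → {b1,b2,b3,b5}
  b3 → {b5}
  b4 → {b2,b5}
  b5 → ∅

DF(b2) = ["b1", "b2", "b3", "b5"]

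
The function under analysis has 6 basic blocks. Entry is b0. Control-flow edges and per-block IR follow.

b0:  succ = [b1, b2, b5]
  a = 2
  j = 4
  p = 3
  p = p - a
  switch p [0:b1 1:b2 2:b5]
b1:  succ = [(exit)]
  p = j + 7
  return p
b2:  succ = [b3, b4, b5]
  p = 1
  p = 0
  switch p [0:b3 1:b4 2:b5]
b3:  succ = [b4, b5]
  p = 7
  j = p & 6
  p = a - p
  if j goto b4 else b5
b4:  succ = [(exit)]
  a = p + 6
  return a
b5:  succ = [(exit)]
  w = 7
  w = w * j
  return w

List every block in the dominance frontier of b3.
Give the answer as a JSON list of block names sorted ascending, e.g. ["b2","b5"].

Answer: ["b4", "b5"]

Working:
idom tree: b1←b0 b2←b0 b3←b2 b4←b2 b5←b0
Join-block Dom:
  b4: preds {b2,b3}: {b0,b2} ∩ {b0,b2,b3} = {b0,b2}; idom=b2
  b5: preds {b0,b2,b3}: {b0} ∩ {b0,b2} ∩ {b0,b2,b3} = {b0}; idom=b0

DF walk-up:
  b4←b2: walk · to b2
  b4←b3: walk b3 to b2
  b5←b0: walk · to b0
  b5←b2: walk b2 to b0
  b5←b3: walk b3→b2 to b0
  b0: DF=∅
  b1: DF=∅
  b2: DF={b5}
  b3: DF={b4,b5}
  b4: DF=∅
  b5: DF=∅

DF(b3) = ["b4", "b5"]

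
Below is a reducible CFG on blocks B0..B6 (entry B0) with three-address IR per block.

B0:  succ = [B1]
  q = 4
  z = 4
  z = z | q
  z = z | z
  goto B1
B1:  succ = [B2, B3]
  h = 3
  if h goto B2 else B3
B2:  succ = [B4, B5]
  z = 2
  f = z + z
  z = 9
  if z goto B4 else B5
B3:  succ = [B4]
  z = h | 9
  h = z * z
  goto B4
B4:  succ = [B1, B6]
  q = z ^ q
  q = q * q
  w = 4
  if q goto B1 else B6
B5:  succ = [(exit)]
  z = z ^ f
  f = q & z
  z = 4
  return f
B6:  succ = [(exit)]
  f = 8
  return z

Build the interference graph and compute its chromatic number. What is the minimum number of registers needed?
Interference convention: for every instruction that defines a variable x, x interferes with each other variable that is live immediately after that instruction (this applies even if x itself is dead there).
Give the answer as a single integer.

Answer: 3

Working:
def/use:
  B0 def {q,z} use ∅
  B1 def {h} use ∅
  B2 def {f,z} use ∅
  B3 def {h,z} use {h}
  B4 def {q,w} use {q,z}
  B5 def {f,z} use {f,q,z}
  B6 def {f} use {z}

Liveness:
  B0 li=∅ lo={q}
  B1 li={q} lo={h,q}
  B2 li={q} lo={f,q,z}
  B3 li={h,q} lo={q,z}
  B4 li={q,z} lo={q,z}
  B5 li={f,q,z} lo=∅
  B6 li={z} lo=∅

Interfere edges:
  f — {q,z}
  h — {q,z}
  q — {f,h,w,z}
  w — {q,z}
  z — {f,h,q,w}

Colouring:
  {f,q,z} pairwise interfere (3-clique) ⇒ χ ≥ 3
  3-colouring: R0={q}  R1={z}  R2={f,h,w}
  χ = 3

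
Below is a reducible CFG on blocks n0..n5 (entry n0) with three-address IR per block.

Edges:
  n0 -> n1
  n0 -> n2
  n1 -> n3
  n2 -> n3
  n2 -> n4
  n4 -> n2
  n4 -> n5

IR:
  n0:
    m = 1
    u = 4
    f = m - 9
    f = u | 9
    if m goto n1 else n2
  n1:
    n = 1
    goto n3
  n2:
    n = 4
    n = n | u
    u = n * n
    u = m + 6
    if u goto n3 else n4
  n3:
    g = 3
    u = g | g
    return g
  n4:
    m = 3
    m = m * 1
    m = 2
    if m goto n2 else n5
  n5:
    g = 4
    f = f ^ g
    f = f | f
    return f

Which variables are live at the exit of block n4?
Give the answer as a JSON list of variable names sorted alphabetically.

Block summaries:
  n0: def={f,m,u} ue=∅
  n1: def={n} ue=∅
  n2: def={n,u} ue={m,u}
  n3: def={g,u} ue=∅
  n4: def={m} ue=∅
  n5: def={f,g} ue={f}

Backward fixpoint:
  n0 li=∅ lo={f,m,u}
  n1 li=∅ lo=∅
  n2 li={f,m,u} lo={f,u}
  n3 li=∅ lo=∅
  n4 li={f,u} lo={f,m,u}
  n5 li={f} lo=∅

live-out(n4) = ["f", "m", "u"]

Answer: ["f", "m", "u"]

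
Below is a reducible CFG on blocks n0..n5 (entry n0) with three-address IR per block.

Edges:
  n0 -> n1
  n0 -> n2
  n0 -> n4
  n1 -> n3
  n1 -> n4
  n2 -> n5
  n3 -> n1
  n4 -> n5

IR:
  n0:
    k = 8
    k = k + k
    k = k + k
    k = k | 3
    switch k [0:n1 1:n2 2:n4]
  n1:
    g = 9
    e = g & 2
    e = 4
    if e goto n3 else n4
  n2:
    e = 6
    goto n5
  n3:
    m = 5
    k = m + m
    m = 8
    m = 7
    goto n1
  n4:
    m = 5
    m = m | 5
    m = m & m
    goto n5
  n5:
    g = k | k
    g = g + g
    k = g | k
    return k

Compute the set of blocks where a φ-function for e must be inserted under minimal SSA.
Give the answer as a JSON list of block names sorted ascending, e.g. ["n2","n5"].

Answer: ["n1", "n4", "n5"]

Derivation:
idom tree: n1←n0 n2←n0 n3←n1 n4←n0 n5←n0
Dom at joins:
  n1: preds {n0,n3}: {n0} ∩ {n0,n1,n3} = {n0}; idom=n0
  n4: preds {n0,n1}: {n0} ∩ {n0,n1} = {n0}; idom=n0
  n5: preds {n2,n4}: {n0,n2} ∩ {n0,n4} = {n0}; idom=n0

Frontier:
  n1←n0: walk · to n0
  n1←n3: walk n3→n1 to n0
  n4←n0: walk · to n0
  n4←n1: walk n1 to n0
  n5←n2: walk n2 to n0
  n5←n4: walk n4 to n0
  n0: DF=∅
  n1: DF={n1,n4}
  n2: DF={n5}
  n3: DF={n1}
  n4: DF={n5}
  n5: DF=∅

φ for e: defs {n1,n2}
  DF⁺ = {n1,n4,n5}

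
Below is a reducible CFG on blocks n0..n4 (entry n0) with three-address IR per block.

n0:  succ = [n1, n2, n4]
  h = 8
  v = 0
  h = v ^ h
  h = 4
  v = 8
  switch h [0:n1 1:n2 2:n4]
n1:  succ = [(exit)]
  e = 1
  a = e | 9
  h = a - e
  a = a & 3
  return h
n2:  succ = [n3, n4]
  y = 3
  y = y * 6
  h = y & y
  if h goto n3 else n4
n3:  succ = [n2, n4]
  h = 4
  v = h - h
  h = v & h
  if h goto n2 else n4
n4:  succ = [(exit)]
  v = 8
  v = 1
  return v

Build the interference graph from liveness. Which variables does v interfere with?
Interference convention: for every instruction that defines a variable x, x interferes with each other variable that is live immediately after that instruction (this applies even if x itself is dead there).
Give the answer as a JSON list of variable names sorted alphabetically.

Block summaries:
  n0: {h,v} / ∅
  n1: {a,e,h} / ∅
  n2: {h,y} / ∅
  n3: {h,v} / ∅
  n4: {v} / ∅

Liveness:
  n0 li=∅ lo=∅
  n1 li=∅ lo=∅
  n2 li=∅ lo=∅
  n3 li=∅ lo=∅
  n4 li=∅ lo=∅

Conflict graph:
  a — {e,h}
  e — {a}
  h — {a,v}
  v — {h}
  y — ∅

N(v) = ["h"]

Answer: ["h"]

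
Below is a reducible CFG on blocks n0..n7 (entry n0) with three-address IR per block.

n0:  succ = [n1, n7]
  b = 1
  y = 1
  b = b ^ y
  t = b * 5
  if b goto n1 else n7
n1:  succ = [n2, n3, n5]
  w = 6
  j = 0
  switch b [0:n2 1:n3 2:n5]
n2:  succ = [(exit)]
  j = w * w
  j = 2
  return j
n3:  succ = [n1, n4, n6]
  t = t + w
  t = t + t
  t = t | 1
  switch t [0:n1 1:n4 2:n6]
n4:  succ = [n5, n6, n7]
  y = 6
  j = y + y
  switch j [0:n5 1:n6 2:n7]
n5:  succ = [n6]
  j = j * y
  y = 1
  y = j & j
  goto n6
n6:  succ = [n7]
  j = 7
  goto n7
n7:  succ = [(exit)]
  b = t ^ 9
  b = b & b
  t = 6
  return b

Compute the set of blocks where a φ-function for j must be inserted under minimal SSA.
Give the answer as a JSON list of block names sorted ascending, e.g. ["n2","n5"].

Answer: ["n1", "n5", "n6", "n7"]

Derivation:
idom tree: n1←n0 n2←n1 n3←n1 n4←n3 n5←n1 n6←n1 n7←n0
Join-block Dom:
  n1: preds {n0,n3}: {n0} ∩ {n0,n1,n3} = {n0}; idom=n0
  n5: preds {n1,n4}: {n0,n1} ∩ {n0,n1,n3,n4} = {n0,n1}; idom=n1
  n6: preds {n3,n4,n5}: {n0,n1,n3} ∩ {n0,n1,n3,n4} ∩ {n0,n1,n5} = {n0,n1}; idom=n1
  n7: preds {n0,n4,n6}: {n0} ∩ {n0,n1,n3,n4} ∩ {n0,n1,n6} = {n0}; idom=n0

DF walk-up:
  n1←n0: walk · to n0
  n1←n3: walk n3→n1 to n0
  n5←n1: walk · to n1
  n5←n4: walk n4→n3 to n1
  n6←n3: walk n3 to n1
  n6←n4: walk n4→n3 to n1
  n6←n5: walk n5 to n1
  n7←n0: walk · to n0
  n7←n4: walk n4→n3→n1 to n0
  n7←n6: walk n6→n1 to n0
  n0: DF=∅
  n1: DF={n1,n7}
  n2: DF=∅
  n3: DF={n1,n5,n6,n7}
  n4: DF={n5,n6,n7}
  n5: DF={n6}
  n6: DF={n7}
  n7: DF=∅

φ for j: defs {n1,n2,n4,n5,n6}
  DF⁺ = {n1,n5,n6,n7}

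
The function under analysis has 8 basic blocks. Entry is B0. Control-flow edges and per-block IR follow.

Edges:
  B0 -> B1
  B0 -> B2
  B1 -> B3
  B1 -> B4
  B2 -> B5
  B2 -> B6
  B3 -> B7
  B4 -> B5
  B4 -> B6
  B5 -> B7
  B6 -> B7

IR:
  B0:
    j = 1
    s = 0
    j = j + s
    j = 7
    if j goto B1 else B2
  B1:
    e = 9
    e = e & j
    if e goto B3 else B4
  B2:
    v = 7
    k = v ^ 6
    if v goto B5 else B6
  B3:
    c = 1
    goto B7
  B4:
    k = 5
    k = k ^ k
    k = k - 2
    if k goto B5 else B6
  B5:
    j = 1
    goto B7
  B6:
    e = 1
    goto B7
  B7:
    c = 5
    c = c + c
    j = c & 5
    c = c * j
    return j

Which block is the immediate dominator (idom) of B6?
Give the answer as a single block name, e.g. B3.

idom tree: B1←B0 B2←B0 B3←B1 B4←B1 B5←B0 B6←B0 B7←B0
Join-block Dom:
  B5: preds {B2,B4}: {B0,B2} ∩ {B0,B1,B4} = {B0}; idom=B0
  B6: preds {B2,B4}: {B0,B2} ∩ {B0,B1,B4} = {B0}; idom=B0
  B7: preds {B3,B5,B6}: {B0,B1,B3} ∩ {B0,B5} ∩ {B0,B6} = {B0}; idom=B0

idom(B6) = B0

Answer: B0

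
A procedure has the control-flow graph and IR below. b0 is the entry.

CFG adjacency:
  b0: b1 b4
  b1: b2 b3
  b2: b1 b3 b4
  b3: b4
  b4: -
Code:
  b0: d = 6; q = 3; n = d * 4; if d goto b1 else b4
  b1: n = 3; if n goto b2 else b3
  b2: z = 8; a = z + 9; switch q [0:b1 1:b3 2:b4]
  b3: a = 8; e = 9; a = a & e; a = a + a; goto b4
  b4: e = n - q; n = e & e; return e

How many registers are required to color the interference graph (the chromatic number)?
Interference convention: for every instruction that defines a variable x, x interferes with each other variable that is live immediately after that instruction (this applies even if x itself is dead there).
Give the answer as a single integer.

Block summaries:
  b0 def {d,n,q} use ∅
  b1 def {n} use ∅
  b2 def {a,z} use {q}
  b3 def {a,e} use ∅
  b4 def {e,n} use {n,q}

Live sets:
  b0 li=∅ lo={n,q}
  b1 li={q} lo={n,q}
  b2 li={n,q} lo={n,q}
  b3 li={n,q} lo={n,q}
  b4 li={n,q} lo=∅

Interfere edges:
  a↔{e,n,q}
  d↔{n,q}
  e↔{a,n,q}
  n↔{a,d,e,q,z}
  q↔{a,d,e,n,z}
  z↔{n,q}

Chromatic number:
  lower bound: {a,e,n,q} mutually conflict ⇒ χ ≥ 4
  assign a→c2 d→c2 e→c3 n→c0 q→c1 z→c2 — no edge inside a register ⇒ χ ≤ 4
  χ = 4

Answer: 4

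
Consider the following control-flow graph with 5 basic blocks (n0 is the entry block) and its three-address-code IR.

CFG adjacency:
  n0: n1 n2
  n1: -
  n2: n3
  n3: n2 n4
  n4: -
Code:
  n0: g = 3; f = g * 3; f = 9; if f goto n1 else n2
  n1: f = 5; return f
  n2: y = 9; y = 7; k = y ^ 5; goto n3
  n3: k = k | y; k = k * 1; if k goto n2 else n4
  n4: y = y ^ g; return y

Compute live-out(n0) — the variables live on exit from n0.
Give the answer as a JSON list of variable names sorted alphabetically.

Per-block:
  n0: {f,g} / ∅
  n1: {f} / ∅
  n2: {k,y} / ∅
  n3: {k} / {k,y}
  n4: {y} / {g,y}

Liveness:
  n0: in=∅ out={g}
  n1: in=∅ out=∅
  n2: in={g} out={g,k,y}
  n3: in={g,k,y} out={g,y}
  n4: in={g,y} out=∅

live-out(n0) = ["g"]

Answer: ["g"]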